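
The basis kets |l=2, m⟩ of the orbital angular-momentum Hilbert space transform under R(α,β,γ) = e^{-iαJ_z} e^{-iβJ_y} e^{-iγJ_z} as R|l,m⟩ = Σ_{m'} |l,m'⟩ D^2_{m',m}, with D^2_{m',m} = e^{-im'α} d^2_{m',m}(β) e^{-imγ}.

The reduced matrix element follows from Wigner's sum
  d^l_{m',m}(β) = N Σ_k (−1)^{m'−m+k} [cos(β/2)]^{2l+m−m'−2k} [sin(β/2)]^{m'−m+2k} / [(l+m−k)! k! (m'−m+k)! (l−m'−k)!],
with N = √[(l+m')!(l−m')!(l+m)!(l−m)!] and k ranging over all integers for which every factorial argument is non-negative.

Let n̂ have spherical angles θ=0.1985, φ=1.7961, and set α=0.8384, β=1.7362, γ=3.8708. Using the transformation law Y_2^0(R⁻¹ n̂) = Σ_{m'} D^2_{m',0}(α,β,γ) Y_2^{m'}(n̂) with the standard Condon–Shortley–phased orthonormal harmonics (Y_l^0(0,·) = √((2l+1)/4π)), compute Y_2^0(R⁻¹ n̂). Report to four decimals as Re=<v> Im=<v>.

Re=-0.3131 Im=0.0000

Need the full column D^2_{m',0} for m'=−2..2 at α=0.8384, β=1.7362, γ=3.8708.
cos(β/2)=0.646278, sin(β/2)=0.763102
d^2_{-2,0}: single k=2 term ⇒ +0.595771;  D = -0.063036+0.592427i
d^2_{-1,0}: k∈[1..2] ⇒ +0.504563 -0.703466 = -0.198903;  D = -0.132997-0.147899i
d^2_{0,0}: k∈[0..2] ⇒ +0.174452 -0.972890 +0.339103 = -0.459335;  D = -0.459335+0.000000i
d^2_{1,0}: k∈[0..1] ⇒ -0.504563 +0.703466 = +0.198903;  D = +0.132997-0.147899i
d^2_{2,0}: single k=0 term ⇒ +0.595771;  D = -0.063036-0.592427i
Y_2^{m'}(θ=0.1985,φ=1.7961) and Σ D·Y over m':
  (-0.0630+0.5924i)·(-0.0135+0.0065i)  (-0.1330-0.1479i)·(-0.0334-0.1456i)  (-0.4593+0.0000i)·(+0.5940+0.0000i)  (+0.1330-0.1479i)·(+0.0334-0.1456i)  (-0.0630-0.5924i)·(-0.0135-0.0065i)
Y_2^0(R⁻¹ n̂) = -0.313073+0.000000i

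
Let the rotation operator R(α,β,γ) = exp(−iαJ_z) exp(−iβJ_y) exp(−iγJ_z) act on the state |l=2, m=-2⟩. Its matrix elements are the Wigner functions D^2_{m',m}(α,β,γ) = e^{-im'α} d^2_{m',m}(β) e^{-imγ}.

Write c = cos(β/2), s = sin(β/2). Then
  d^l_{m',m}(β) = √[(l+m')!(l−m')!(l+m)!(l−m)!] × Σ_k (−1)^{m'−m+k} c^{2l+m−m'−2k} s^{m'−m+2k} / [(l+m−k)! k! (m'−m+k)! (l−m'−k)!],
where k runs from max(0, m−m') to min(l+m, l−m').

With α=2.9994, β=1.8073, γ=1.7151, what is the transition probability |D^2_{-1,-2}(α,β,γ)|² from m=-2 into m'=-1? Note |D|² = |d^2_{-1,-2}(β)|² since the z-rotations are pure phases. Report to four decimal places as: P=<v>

P=0.1385

Split into d^2_{-1,-2}(β=1.8073) × two z-phases.
With c≡cos(β/2)=0.618747 and s≡sin(β/2)=0.785591, N=[1·6·1·24]^{1/2}=12.000000
k∈{0} keeps every argument non-negative
  k=0: (−1)^1·12.0000/(6)·0.6187^3·0.7856^1 = -0.372190
d^2_{-1,-2}(1.8073) = -0.372190
|D^2_{-1,-2}|² = |d^2_{-1,-2}(β)|² = (-0.372190)² = 0.138526 (the z-rotation phases have unit modulus)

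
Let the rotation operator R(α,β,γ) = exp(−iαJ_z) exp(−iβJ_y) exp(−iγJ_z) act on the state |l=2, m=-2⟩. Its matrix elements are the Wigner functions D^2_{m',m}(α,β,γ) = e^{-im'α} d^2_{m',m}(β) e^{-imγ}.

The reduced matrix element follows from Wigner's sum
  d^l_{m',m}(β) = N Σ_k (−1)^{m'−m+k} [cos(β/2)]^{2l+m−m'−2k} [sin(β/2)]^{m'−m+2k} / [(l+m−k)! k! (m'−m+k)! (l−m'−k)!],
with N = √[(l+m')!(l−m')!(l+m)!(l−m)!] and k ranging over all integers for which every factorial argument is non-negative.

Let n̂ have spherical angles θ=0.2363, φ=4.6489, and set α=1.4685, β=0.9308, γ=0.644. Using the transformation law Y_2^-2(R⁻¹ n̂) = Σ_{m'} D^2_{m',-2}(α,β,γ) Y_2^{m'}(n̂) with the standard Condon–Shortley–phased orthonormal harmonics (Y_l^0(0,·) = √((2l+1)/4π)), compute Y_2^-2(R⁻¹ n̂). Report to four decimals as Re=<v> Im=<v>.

Need the full column D^2_{m',-2} for m'=−2..2 at α=1.4685, β=0.9308, γ=0.644.
cos(β/2)=0.893642, sin(β/2)=0.448780
d^2_{-2,-2}: single k=0 term ⇒ +0.637756;  D = -0.298674-0.563495i
d^2_{-1,-2}: single k=0 term ⇒ -0.640552;  D = +0.593641-0.240620i
d^2_{0,-2}: single k=0 term ⇒ +0.393977;  D = +0.109936+0.378327i
d^2_{1,-2}: single k=0 term ⇒ -0.161546;  D = -0.158921+0.029001i
d^2_{2,-2}: single k=0 term ⇒ +0.040563;  D = -0.003169-0.040439i
Y_2^{m'}(θ=0.2363,φ=4.6489) and Σ D·Y over m':
  (-0.2987-0.5635i)·(-0.0210-0.0027i)  (+0.5936-0.2406i)·(-0.0112+0.1755i)  (+0.1099+0.3783i)·(+0.5789+0.0000i)  (-0.1589+0.0290i)·(+0.0112+0.1755i)  (-0.0032-0.0404i)·(-0.0210+0.0027i)
Y_2^-2(R⁻¹ n̂) = +0.097320+0.311791i

Re=0.0973 Im=0.3118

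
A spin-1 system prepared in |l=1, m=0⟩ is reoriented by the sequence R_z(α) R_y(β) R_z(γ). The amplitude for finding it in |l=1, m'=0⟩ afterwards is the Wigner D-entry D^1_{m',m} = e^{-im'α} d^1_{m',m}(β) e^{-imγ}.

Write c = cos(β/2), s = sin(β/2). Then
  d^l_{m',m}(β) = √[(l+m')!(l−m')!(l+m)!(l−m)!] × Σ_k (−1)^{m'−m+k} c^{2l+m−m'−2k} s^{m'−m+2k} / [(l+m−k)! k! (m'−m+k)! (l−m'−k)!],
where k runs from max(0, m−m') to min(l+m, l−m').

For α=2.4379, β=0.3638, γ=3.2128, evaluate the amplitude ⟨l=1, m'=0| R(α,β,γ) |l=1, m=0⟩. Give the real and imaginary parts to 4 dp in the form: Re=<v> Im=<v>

Split into d^1_{0,0}(β=0.3638) × two z-phases.
c=cos(0.3638/2)=0.983502, s=sin(0.3638/2)=0.180899; N=√[1·1·1·1]=1.000000
Admissible k: 0..1 (factorial args all ≥0)
  k=0: (−1)^0·1.0000/(1)·0.9835^2·0.1809^0 = +0.967276
  k=1: (−1)^1·1.0000/(1)·0.9835^0·0.1809^2 = -0.032724
d^1_{0,0}(0.3638) = +0.967276 -0.032724 = +0.934551
Phases: e^{-i·(0)·2.4379}=+1.000000+0.000000i, e^{-i·(0)·3.2128}=+1.000000+0.000000i ⇒ D=+0.934551+0.000000i

Re=0.9346 Im=0.0000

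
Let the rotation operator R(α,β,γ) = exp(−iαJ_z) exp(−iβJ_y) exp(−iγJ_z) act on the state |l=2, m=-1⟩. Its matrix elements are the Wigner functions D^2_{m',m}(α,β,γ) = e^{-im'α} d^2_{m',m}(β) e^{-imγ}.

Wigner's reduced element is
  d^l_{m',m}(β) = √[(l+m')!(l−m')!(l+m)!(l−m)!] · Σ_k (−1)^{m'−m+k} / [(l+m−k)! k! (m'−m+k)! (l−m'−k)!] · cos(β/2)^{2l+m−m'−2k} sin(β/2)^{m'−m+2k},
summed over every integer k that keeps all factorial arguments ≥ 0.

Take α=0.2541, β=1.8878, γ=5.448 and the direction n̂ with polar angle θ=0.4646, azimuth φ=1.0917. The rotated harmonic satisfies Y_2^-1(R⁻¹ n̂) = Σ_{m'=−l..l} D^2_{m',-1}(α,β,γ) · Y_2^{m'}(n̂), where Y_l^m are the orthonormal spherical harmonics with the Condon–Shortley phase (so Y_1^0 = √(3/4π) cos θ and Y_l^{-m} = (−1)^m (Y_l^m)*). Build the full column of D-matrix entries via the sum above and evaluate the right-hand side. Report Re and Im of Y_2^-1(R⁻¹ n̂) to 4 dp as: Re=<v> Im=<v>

Need the full column D^2_{m',-1} for m'=−2..2 at α=0.2541, β=1.8878, γ=5.448.
cos(β/2)=0.586634, sin(β/2)=0.809852
d^2_{-2,-1}: single k=1 term ⇒ +0.326992;  D = +0.309667-0.105027i
d^2_{-1,-1}: k∈[0..1] ⇒ +0.118432 -0.677123 = -0.558691;  D = -0.466991+0.306683i
d^2_{0,-1}: k∈[0..1] ⇒ -0.400482 +0.763238 = +0.362756;  D = +0.243424-0.268955i
d^2_{1,-1}: k∈[0..1] ⇒ +0.677123 -0.430153 = +0.246970;  D = +0.114376-0.218888i
d^2_{2,-1}: single k=0 term ⇒ -0.623181;  D = -0.140500+0.607137i
Y_2^{m'}(θ=0.4646,φ=1.0917) and Σ D·Y over m':
  (+0.3097-0.1050i)·(-0.0446-0.0634i)  (-0.4670+0.3067i)·(+0.1427-0.2746i)  (+0.2434-0.2690i)·(+0.4408+0.0000i)  (+0.1144-0.2189i)·(-0.1427-0.2746i)  (-0.1405+0.6071i)·(-0.0446+0.0634i)
Y_2^-1(R⁻¹ n̂) = -0.004245+0.002296i

Re=-0.0042 Im=0.0023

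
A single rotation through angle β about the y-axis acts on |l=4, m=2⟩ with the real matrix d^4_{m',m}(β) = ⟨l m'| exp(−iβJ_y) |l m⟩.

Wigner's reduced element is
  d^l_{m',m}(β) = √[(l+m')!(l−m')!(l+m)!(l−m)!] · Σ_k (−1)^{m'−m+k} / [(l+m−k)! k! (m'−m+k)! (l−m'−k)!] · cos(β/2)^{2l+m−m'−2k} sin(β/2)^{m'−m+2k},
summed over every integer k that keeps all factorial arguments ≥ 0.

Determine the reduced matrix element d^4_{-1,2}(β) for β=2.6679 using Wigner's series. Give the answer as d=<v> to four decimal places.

d^4_{-1,2}(β=2.6679) via Wigner's sum:
With c≡cos(β/2)=0.234638 and s≡sin(β/2)=0.972083, N=[6·120·720·2]^{1/2}=1018.233765
k∈{3,4,5} keeps every argument non-negative
  k=3: (−1)^0·1018.2338/(72)·0.2346^5·0.9721^3 = +0.009239
  k=4: (−1)^1·1018.2338/(48)·0.2346^3·0.9721^5 = -0.237858
  k=5: (−1)^2·1018.2338/(240)·0.2346^1·0.9721^7 = +0.816503
d^4_{-1,2}(2.6679) = +0.009239 -0.237858 +0.816503 = +0.587883

d=0.5879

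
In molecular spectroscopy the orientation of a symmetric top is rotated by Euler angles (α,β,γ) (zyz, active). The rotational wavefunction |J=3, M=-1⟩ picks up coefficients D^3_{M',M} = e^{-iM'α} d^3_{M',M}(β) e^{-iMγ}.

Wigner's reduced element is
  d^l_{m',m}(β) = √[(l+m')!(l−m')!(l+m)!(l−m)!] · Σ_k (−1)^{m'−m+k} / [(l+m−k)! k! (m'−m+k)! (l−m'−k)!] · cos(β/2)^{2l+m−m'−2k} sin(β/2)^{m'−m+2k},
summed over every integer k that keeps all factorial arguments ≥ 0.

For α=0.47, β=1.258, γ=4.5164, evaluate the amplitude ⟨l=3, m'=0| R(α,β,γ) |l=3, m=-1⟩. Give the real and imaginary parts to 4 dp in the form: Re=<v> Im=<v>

D^3_{0,-1}(0.47,1.258,4.5164) = e^{-i·0·0.47}·d^3_{0,-1}(1.258)·e^{-i·-1·4.5164}. Compute d first:
Half-angle: c=0.808616, s=0.588336. N=√(6·6·2·24)=41.569219
k∈{0,1,2} keeps every argument non-negative
  k=0: (−1)^1·41.5692/(12)·0.8086^5·0.5883^1 = -0.704577
  k=1: (−1)^2·41.5692/(4)·0.8086^3·0.5883^3 = +1.118965
  k=2: (−1)^3·41.5692/(12)·0.8086^1·0.5883^5 = -0.197452
d^3_{0,-1}(1.258) = -0.704577 +1.118965 -0.197452 = +0.216936
Phases: e^{-i·(0)·0.47}=+1.000000+0.000000i, e^{-i·(-1)·4.5164}=-0.194737-0.980856i ⇒ D=-0.042245-0.212782i

Re=-0.0422 Im=-0.2128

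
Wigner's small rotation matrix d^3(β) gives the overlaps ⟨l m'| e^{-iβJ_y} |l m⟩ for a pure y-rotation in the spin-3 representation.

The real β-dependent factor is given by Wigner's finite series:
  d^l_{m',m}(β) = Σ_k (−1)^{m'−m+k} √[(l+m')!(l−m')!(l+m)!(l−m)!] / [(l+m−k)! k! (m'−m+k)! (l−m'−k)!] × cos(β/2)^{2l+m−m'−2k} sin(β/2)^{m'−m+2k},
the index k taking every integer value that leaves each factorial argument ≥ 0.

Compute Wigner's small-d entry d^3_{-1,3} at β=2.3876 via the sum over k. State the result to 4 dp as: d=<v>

d=0.3922

d^3_{-1,3}(β=2.3876) via Wigner's sum:
Half-angle: c=0.368129, s=0.929775. N=√(2·24·720·1)=185.903201
k∈{4} keeps every argument non-negative
  k=4: (−1)^0·185.9032/(48)·0.3681^2·0.9298^4 = +0.392245
d^3_{-1,3}(2.3876) = +0.392245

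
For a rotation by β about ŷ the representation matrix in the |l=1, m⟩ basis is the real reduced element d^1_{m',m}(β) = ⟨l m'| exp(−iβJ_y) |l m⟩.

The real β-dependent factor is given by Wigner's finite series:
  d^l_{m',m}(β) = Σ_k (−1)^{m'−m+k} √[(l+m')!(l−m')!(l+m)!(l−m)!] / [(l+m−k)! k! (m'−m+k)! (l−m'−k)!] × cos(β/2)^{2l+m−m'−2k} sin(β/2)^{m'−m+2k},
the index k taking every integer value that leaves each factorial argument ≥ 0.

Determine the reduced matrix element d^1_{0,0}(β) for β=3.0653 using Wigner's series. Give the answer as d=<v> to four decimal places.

d^1_{0,0}(β=3.0653) via Wigner's sum:
Half-angle: c=0.038137, s=0.999273. N=√(1·1·1·1)=1.000000
k: max(0,(0)−(0))=0 … min(1+(0),1−(0))=1
  k=0: (−1)^0·1.0000/(1)·0.0381^2·0.9993^0 = +0.001454
  k=1: (−1)^1·1.0000/(1)·0.0381^0·0.9993^2 = -0.998546
d^1_{0,0}(3.0653) = +0.001454 -0.998546 = -0.997091

d=-0.9971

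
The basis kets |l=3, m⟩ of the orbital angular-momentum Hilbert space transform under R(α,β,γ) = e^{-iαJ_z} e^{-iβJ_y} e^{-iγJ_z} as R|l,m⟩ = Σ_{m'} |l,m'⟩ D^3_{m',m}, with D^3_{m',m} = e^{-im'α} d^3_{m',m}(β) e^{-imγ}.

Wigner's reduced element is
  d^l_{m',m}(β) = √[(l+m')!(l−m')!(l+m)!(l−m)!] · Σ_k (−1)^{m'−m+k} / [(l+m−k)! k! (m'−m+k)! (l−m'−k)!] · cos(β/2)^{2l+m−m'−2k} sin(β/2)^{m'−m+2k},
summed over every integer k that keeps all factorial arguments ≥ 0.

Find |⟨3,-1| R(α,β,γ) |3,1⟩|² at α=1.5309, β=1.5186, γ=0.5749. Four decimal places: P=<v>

Split into d^3_{-1,1}(β=1.5186) × two z-phases.
c=cos(1.5186/2)=0.725318, s=sin(1.5186/2)=0.688414; N=√[2·24·24·2]=48.000000
k∈{2,3,4} keeps every argument non-negative
  k=2: (−1)^0·48.0000/(8)·0.7253^4·0.6884^2 = +0.786981
  k=3: (−1)^1·48.0000/(6)·0.7253^2·0.6884^4 = -0.945247
  k=4: (−1)^2·48.0000/(48)·0.7253^0·0.6884^6 = +0.106438
d^3_{-1,1}(1.5186) = +0.786981 -0.945247 +0.106438 = -0.051828
|D^3_{-1,1}|² = |d^3_{-1,1}(β)|² = (-0.051828)² = 0.002686 (the z-rotation phases have unit modulus)

P=0.0027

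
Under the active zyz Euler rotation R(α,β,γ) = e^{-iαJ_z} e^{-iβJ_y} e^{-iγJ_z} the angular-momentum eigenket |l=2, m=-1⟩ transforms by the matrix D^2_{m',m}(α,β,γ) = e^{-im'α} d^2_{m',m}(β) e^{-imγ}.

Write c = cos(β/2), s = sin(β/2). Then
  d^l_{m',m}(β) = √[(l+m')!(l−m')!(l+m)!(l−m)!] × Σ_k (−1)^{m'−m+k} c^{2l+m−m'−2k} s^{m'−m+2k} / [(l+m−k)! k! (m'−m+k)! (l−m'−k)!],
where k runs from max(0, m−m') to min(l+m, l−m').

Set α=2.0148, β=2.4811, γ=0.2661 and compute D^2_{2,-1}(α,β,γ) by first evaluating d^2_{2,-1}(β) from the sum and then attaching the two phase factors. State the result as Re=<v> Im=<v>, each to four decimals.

First d^2_{2,-1}(β=2.4811), then the phase factors e^{-i(2)α} and e^{-i(-1)γ}:
Half-angle: c=0.324276, s=0.945962. N=√(24·1·1·6)=12.000000
Admissible k: 0..0 (factorial args all ≥0)
  k=0: (−1)^3·12.0000/(6)·0.3243^1·0.9460^3 = -0.548993
d^2_{2,-1}(2.4811) = -0.548993
D = (-0.630959+0.775816i)·(-0.548993)·(+0.964804+0.262971i) = +0.446204-0.319836i

Re=0.4462 Im=-0.3198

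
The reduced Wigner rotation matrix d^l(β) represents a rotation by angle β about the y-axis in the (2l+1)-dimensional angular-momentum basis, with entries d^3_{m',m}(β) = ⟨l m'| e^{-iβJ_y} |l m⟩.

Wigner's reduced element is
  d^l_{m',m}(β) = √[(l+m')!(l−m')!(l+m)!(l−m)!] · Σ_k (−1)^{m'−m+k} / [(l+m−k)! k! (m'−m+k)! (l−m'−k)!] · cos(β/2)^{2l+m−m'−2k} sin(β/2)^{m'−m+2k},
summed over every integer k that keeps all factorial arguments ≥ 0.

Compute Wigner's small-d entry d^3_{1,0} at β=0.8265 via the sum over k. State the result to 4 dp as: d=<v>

d^3_{1,0}(β=0.8265) via Wigner's sum:
c=cos(0.8265/2)=0.915821, s=sin(0.8265/2)=0.401588; N=√[24·2·6·6]=41.569219
k∈{0,1,2} keeps every argument non-negative
  k=0: (−1)^1·41.5692/(12)·0.9158^5·0.4016^1 = -0.896237
  k=1: (−1)^2·41.5692/(4)·0.9158^3·0.4016^3 = +0.516993
  k=2: (−1)^3·41.5692/(12)·0.9158^1·0.4016^5 = -0.033136
d^3_{1,0}(0.8265) = -0.896237 +0.516993 -0.033136 = -0.412381

d=-0.4124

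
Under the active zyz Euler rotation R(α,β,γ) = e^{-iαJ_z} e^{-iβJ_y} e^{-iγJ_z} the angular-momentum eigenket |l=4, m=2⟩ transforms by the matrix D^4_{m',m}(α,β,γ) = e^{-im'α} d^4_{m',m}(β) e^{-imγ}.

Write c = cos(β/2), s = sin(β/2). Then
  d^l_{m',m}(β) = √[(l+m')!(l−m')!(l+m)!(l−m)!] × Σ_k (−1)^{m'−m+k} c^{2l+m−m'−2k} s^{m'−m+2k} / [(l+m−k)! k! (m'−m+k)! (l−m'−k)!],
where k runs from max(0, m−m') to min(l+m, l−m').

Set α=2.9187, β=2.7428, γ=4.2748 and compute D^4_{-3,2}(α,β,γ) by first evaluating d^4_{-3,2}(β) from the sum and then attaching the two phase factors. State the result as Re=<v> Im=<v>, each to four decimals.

Split into d^4_{-3,2}(β=2.7428) × two z-phases.
Half-angle: c=0.198078, s=0.980186. N=√(1·5040·720·2)=2693.993318
Admissible k: 5..6 (factorial args all ≥0)
  k=5: (−1)^0·2693.9933/(240)·0.1981^3·0.9802^5 = +0.078929
  k=6: (−1)^1·2693.9933/(720)·0.1981^1·0.9802^7 = -0.644258
d^4_{-3,2}(2.7428) = +0.078929 -0.644258 = -0.565330
Attach z-rotation phases: D = e^{-i(-3)(2.9187)}·(-0.565330)·e^{-i(2)(4.2748)} = -0.553319-0.115913i

Re=-0.5533 Im=-0.1159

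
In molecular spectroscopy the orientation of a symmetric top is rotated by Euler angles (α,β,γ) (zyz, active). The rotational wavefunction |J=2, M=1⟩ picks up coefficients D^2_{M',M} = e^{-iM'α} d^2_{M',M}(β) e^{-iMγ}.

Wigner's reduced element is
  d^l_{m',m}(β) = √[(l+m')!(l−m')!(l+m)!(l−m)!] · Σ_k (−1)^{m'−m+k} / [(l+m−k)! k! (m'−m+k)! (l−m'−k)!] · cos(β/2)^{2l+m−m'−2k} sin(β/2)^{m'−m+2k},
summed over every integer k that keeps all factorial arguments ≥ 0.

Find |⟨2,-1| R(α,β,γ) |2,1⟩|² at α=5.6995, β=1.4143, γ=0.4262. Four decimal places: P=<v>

P=0.3065

First d^2_{-1,1}(β=1.4143), then the phase factors e^{-i(-1)α} and e^{-i(1)γ}:
Half-angle: c=0.760217, s=0.649670. N=√(1·6·6·1)=6.000000
k: max(0,(1)−(-1))=2 … min(2+(1),2−(-1))=3
  k=2: (−1)^0·6.0000/(2)·0.7602^2·0.6497^2 = +0.731781
  k=3: (−1)^1·6.0000/(6)·0.7602^0·0.6497^4 = -0.178144
d^2_{-1,1}(1.4143) = +0.731781 -0.178144 = +0.553637
|D^2_{-1,1}|² = |d^2_{-1,1}(β)|² = (+0.553637)² = 0.306514 (the z-rotation phases have unit modulus)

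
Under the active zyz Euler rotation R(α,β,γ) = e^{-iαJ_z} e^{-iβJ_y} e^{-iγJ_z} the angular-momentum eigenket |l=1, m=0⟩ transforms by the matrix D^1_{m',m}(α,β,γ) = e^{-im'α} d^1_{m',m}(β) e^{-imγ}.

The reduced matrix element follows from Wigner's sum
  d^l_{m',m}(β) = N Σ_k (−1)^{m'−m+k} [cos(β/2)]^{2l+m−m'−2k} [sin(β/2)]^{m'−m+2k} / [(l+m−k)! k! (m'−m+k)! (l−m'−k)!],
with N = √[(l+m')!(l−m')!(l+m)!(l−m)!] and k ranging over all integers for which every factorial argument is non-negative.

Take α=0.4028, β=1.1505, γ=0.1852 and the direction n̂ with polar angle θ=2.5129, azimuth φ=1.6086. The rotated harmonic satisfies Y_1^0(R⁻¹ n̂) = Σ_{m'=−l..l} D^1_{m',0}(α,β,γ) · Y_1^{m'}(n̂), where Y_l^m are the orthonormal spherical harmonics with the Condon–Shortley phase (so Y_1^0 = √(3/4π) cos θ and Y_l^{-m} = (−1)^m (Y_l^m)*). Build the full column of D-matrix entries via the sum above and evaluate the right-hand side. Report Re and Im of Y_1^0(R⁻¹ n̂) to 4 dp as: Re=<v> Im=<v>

Need the full column D^1_{m',0} for m'=−1..1 at α=0.4028, β=1.1505, γ=0.1852.
cos(β/2)=0.839056, sin(β/2)=0.544045
d^1_{-1,0}: single k=1 term ⇒ +0.645566;  D = +0.593899+0.253059i
d^1_{0,0}: k∈[0..1] ⇒ +0.704016 -0.295984 = +0.408031;  D = +0.408031+0.000000i
d^1_{1,0}: single k=0 term ⇒ -0.645566;  D = -0.593899+0.253059i
Y_1^{m'}(θ=2.5129,φ=1.6086) and Σ D·Y over m':
  (+0.5939+0.2531i)·(-0.0077-0.2030i)  (+0.4080+0.0000i)·(-0.3952+0.0000i)  (-0.5939+0.2531i)·(+0.0077-0.2030i)
Y_1^0(R⁻¹ n̂) = -0.067607+0.000000i

Re=-0.0676 Im=0.0000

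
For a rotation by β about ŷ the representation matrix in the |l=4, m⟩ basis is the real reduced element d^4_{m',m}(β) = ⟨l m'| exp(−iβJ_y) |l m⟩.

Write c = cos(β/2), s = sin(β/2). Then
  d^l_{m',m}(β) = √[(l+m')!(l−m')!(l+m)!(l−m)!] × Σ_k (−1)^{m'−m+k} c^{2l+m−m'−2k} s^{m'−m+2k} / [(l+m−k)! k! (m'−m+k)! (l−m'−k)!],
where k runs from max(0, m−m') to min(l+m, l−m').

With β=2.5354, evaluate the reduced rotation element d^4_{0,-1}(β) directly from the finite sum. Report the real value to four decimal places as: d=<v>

d=0.4522

d^4_{0,-1}(β=2.5354) via Wigner's sum:
Half-angle: c=0.298477, s=0.954417. N=√(24·24·6·120)=643.987578
The bounds max(0,m−m')=0 and min(l+m,l−m')=3 give 4 terms
  k=0: (−1)^1·643.9876/(144)·0.2985^7·0.9544^1 = -0.000901
  k=1: (−1)^2·643.9876/(24)·0.2985^5·0.9544^3 = +0.055263
  k=2: (−1)^3·643.9876/(24)·0.2985^3·0.9544^5 = -0.565052
  k=3: (−1)^4·643.9876/(144)·0.2985^1·0.9544^7 = +0.962925
d^4_{0,-1}(2.5354) = -0.000901 +0.055263 -0.565052 +0.962925 = +0.452235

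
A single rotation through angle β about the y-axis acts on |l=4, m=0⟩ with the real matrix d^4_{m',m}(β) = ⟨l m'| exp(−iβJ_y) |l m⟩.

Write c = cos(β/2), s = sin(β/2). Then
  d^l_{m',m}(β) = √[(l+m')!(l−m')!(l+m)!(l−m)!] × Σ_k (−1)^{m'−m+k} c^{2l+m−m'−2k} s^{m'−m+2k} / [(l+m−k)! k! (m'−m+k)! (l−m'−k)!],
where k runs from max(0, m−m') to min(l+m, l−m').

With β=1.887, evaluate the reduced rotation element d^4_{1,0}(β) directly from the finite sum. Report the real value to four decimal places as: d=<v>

d^4_{1,0}(β=1.887) via Wigner's sum:
With c≡cos(β/2)=0.586958 and s≡sin(β/2)=0.809617, N=[120·6·24·24]^{1/2}=643.987578
k: max(0,(0)−(1))=0 … min(4+(0),4−(1))=3
  k=0: (−1)^1·643.9876/(144)·0.5870^7·0.8096^1 = -0.086905
  k=1: (−1)^2·643.9876/(24)·0.5870^5·0.8096^3 = +0.992066
  k=2: (−1)^3·643.9876/(24)·0.5870^3·0.8096^5 = -1.887498
  k=3: (−1)^4·643.9876/(144)·0.5870^1·0.8096^7 = +0.598523
d^4_{1,0}(1.887) = -0.086905 +0.992066 -1.887498 +0.598523 = -0.383813

d=-0.3838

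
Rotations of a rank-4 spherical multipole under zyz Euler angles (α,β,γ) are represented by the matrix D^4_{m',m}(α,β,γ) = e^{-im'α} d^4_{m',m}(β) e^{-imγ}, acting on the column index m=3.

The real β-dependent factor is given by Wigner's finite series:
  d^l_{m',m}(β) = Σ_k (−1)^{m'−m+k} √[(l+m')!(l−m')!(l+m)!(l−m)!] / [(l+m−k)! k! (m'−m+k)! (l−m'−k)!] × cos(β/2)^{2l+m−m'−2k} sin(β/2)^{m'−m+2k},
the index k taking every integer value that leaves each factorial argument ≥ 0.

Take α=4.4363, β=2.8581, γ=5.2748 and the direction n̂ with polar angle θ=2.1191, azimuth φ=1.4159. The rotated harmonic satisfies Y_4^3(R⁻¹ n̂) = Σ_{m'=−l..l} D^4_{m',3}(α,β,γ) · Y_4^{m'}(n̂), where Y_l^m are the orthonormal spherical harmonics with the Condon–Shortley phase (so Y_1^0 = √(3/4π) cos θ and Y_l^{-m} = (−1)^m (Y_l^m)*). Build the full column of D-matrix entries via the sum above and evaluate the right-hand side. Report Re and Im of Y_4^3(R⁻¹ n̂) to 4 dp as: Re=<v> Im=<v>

Need the full column D^4_{m',3} for m'=−4..4 at α=4.4363, β=2.8581, γ=5.2748.
cos(β/2)=0.141272, sin(β/2)=0.989971
d^4_{-4,3}: single k=7 term ⇒ +0.372356;  D = -0.127681+0.349780i
d^4_{-3,3}: k∈[6..7] ⇒ +0.131506 -0.922527 = -0.791021;  D = +0.640983+0.463525i
d^4_{-2,3}: k∈[5..6] ⇒ +0.030093 -0.492581 = -0.462487;  D = -0.362905+0.286696i
d^4_{-1,3}: k∈[4..5] ⇒ +0.005061 -0.149114 = -0.144053;  D = -0.055104-0.133097i
d^4_{0,3}: k∈[3..4] ⇒ +0.000646 -0.031721 = -0.031075;  D = +0.030865-0.003610i
d^4_{1,3}: k∈[2..3] ⇒ +0.000062 -0.005061 = -0.004999;  D = -0.000795+0.004936i
d^4_{2,3}: k∈[1..2] ⇒ +0.000004 -0.000613 = -0.000609;  D = -0.000552-0.000257i
d^4_{3,3}: k∈[0..1] ⇒ +0.000000 -0.000055 = -0.000054;  D = +0.000036-0.000041i
d^4_{4,3}: single k=0 term ⇒ -0.000003;  D = +0.000002+0.000003i
Y_4^{m'}(θ=2.1191,φ=1.4159) and Σ D·Y over m':
  (-0.1277+0.3498i)·(+0.1911+0.1363i)  (+0.6410+0.4635i)·(+0.1817-0.3625i)  (-0.3629+0.2867i)·(-0.2093-0.0670i)  (-0.0551-0.1331i)·(+0.0357-0.2283i)  (+0.0309-0.0036i)·(-0.2716+0.0000i)  (-0.0008+0.0049i)·(-0.0357-0.2283i)  (-0.0006-0.0003i)·(-0.2093+0.0670i)  (+0.0000-0.0000i)·(-0.1817-0.3625i)  (+0.0000+0.0000i)·(+0.1911-0.1363i)
Y_4^3(R⁻¹ n̂) = +0.268114-0.125539i

Re=0.2681 Im=-0.1255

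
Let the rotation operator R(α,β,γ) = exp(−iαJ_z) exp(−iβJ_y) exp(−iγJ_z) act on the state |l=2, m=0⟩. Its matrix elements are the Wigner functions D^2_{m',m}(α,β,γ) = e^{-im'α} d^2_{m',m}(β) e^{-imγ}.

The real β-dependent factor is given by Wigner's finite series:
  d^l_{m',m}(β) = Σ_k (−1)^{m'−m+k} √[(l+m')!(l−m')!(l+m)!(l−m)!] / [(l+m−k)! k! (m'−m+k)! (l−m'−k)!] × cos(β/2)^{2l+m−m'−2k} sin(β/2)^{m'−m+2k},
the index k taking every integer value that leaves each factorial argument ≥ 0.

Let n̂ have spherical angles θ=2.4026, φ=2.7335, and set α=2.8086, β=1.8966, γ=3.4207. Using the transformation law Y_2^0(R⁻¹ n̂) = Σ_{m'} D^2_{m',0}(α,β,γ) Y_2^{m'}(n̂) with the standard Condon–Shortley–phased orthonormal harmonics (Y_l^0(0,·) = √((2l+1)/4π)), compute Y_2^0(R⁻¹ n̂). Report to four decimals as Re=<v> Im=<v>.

Need the full column D^2_{m',0} for m'=−2..2 at α=2.8086, β=1.8966, γ=3.4207.
cos(β/2)=0.583065, sin(β/2)=0.812425
d^2_{-2,0}: single k=2 term ⇒ +0.549638;  D = +0.432185-0.339585i
d^2_{-1,0}: k∈[1..2] ⇒ +0.394467 -0.765849 = -0.371383;  D = +0.350982-0.121395i
d^2_{0,0}: k∈[0..2] ⇒ +0.115576 -0.897555 +0.435646 = -0.346333;  D = -0.346333+0.000000i
d^2_{1,0}: k∈[0..1] ⇒ -0.394467 +0.765849 = +0.371383;  D = -0.350982-0.121395i
d^2_{2,0}: single k=0 term ⇒ +0.549638;  D = +0.432185+0.339585i
Y_2^{m'}(θ=2.4026,φ=2.7335) and Σ D·Y over m':
  (+0.4322-0.3396i)·(+0.1200+0.1277i)  (+0.3510-0.1214i)·(+0.3530+0.1526i)  (-0.3463+0.0000i)·(+0.2015+0.0000i)  (-0.3510-0.1214i)·(-0.3530+0.1526i)  (+0.4322+0.3396i)·(+0.1200-0.1277i)
Y_2^0(R⁻¹ n̂) = +0.405537+0.000000i

Re=0.4055 Im=0.0000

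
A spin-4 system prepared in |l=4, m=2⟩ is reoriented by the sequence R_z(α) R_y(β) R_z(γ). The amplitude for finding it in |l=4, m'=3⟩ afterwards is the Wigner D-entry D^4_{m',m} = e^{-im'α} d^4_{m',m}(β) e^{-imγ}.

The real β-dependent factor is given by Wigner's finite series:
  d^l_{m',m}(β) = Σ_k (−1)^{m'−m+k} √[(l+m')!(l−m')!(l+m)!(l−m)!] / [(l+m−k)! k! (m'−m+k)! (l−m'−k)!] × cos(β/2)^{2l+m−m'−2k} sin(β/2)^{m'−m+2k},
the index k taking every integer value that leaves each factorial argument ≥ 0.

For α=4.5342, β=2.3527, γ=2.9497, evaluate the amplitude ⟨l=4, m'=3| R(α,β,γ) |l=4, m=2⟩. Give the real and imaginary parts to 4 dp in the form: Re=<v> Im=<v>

Split into d^4_{3,2}(β=2.3527) × two z-phases.
With c≡cos(β/2)=0.384297 and s≡sin(β/2)=0.923209, N=[5040·1·720·2]^{1/2}=2693.993318
Admissible k: 0..1 (factorial args all ≥0)
  k=0: (−1)^1·2693.9933/(720)·0.3843^7·0.9232^1 = -0.004276
  k=1: (−1)^2·2693.9933/(240)·0.3843^5·0.9232^3 = +0.074032
d^4_{3,2}(2.3527) = -0.004276 +0.074032 = +0.069756
D = (+0.509468-0.860489i)·(+0.069756)·(+0.927254+0.374433i) = +0.055429-0.042351i

Re=0.0554 Im=-0.0424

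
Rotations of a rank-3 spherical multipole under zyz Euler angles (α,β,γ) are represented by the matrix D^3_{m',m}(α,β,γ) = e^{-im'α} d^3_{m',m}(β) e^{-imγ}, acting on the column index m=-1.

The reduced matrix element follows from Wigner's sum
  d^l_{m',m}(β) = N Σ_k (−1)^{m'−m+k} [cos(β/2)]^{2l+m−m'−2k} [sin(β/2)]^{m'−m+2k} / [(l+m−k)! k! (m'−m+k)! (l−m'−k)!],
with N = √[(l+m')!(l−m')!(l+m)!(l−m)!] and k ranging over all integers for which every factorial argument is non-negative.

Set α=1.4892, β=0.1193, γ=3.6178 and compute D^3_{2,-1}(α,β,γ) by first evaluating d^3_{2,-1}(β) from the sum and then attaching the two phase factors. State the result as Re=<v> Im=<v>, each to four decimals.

First d^3_{2,-1}(β=0.1193), then the phase factors e^{-i(2)α} and e^{-i(-1)γ}:
With c≡cos(β/2)=0.998221 and s≡sin(β/2)=0.059615, N=[120·1·2·24]^{1/2}=75.894664
Admissible k: 0..1 (factorial args all ≥0)
  k=0: (−1)^3·75.8947/(12)·0.9982^3·0.0596^3 = -0.001333
  k=1: (−1)^4·75.8947/(24)·0.9982^1·0.0596^5 = +0.000002
d^3_{2,-1}(0.1193) = -0.001333 +0.000002 = -0.001330
Phases: e^{-i·(2)·1.4892}=-0.986714-0.162469i, e^{-i·(-1)·3.6178}=-0.888740-0.458412i ⇒ D=-0.001068-0.000794i

Re=-0.0011 Im=-0.0008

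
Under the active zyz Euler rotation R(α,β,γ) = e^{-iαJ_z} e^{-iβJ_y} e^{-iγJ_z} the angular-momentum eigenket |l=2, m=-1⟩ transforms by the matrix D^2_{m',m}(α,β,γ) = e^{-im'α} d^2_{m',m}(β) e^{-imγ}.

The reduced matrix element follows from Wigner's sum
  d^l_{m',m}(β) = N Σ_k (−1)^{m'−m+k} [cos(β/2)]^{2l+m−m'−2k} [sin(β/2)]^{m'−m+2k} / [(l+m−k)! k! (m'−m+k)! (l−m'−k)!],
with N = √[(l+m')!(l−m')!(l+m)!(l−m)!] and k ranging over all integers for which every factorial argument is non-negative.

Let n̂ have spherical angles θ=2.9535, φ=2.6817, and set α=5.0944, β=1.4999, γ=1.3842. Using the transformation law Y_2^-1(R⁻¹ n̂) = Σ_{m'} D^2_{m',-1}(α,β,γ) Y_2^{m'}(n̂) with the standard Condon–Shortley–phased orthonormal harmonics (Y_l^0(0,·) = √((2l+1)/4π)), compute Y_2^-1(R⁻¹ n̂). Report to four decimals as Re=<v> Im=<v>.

Need the full column D^2_{m',-1} for m'=−2..2 at α=5.0944, β=1.4999, γ=1.3842.
cos(β/2)=0.731723, sin(β/2)=0.681602
d^2_{-2,-1}: single k=1 term ⇒ +0.534073;  D = +0.291534-0.447484i
d^2_{-1,-1}: k∈[0..1] ⇒ +0.286673 -0.746237 = -0.459564;  D = -0.450817-0.089235i
d^2_{0,-1}: k∈[0..1] ⇒ -0.654104 +0.567564 = -0.086539;  D = -0.016054-0.085037i
d^2_{1,-1}: k∈[0..1] ⇒ +0.746237 -0.215836 = +0.530401;  D = -0.446943+0.285599i
d^2_{2,-1}: single k=0 term ⇒ -0.463414;  D = +0.377115+0.269327i
Y_2^{m'}(θ=2.9535,φ=2.6817) and Σ D·Y over m':
  (+0.2915-0.4475i)·(+0.0082+0.0107i)  (-0.4508-0.0892i)·(+0.1272+0.0630i)  (-0.0161-0.0850i)·(+0.5977+0.0000i)  (-0.4469+0.2856i)·(-0.1272+0.0630i)  (+0.3771+0.2693i)·(+0.0082-0.0107i)
Y_2^-1(R⁻¹ n̂) = -0.009283-0.157416i

Re=-0.0093 Im=-0.1574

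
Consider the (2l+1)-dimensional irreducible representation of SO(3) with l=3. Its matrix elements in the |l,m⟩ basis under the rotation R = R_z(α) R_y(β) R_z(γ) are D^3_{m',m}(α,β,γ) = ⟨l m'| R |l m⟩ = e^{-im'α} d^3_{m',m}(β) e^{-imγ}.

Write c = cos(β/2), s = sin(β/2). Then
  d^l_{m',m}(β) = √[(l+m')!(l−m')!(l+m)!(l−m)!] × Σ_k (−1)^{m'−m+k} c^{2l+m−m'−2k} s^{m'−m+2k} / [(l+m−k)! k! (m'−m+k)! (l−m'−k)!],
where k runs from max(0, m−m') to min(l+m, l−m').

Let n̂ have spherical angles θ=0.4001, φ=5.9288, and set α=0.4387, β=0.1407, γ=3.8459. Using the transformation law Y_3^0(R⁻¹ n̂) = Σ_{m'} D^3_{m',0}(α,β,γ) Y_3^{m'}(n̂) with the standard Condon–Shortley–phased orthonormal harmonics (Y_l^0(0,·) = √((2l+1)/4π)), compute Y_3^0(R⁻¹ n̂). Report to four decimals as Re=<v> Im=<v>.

Need the full column D^3_{m',0} for m'=−3..3 at α=0.4387, β=0.1407, γ=3.8459.
cos(β/2)=0.997526, sin(β/2)=0.070292
d^3_{-3,0}: single k=3 term ⇒ +0.001542;  D = +0.000388+0.001492i
d^3_{-2,0}: k∈[2..3] ⇒ +0.026796 -0.000133 = +0.026663;  D = +0.017042+0.020506i
d^3_{-1,0}: k∈[1..3] ⇒ +0.240502 -0.003583 +0.000006 = +0.236925;  D = +0.214489+0.100637i
d^3_{0,0}: k∈[0..3] ⇒ +0.985250 -0.044030 +0.000219 -0.000000 = +0.941438;  D = +0.941438+0.000000i
d^3_{1,0}: k∈[0..2] ⇒ -0.240502 +0.003583 -0.000006 = -0.236925;  D = -0.214489+0.100637i
d^3_{2,0}: k∈[0..1] ⇒ +0.026796 -0.000133 = +0.026663;  D = +0.017042-0.020506i
d^3_{3,0}: single k=0 term ⇒ -0.001542;  D = -0.000388+0.001492i
Y_3^{m'}(θ=0.4001,φ=5.9288) and Σ D·Y over m':
  (+0.0004+0.0015i)·(+0.0120+0.0215i)  (+0.0170+0.0205i)·(+0.1084+0.0930i)  (+0.2145+0.1006i)·(+0.3827+0.1416i)  (+0.9414+0.0000i)·(+0.4267+0.0000i)  (-0.2145+0.1006i)·(-0.3827+0.1416i)  (+0.0170-0.0205i)·(+0.1084-0.0930i)  (-0.0004+0.0015i)·(-0.0120+0.0215i)
Y_3^0(R⁻¹ n̂) = +0.537180+0.000000i

Re=0.5372 Im=0.0000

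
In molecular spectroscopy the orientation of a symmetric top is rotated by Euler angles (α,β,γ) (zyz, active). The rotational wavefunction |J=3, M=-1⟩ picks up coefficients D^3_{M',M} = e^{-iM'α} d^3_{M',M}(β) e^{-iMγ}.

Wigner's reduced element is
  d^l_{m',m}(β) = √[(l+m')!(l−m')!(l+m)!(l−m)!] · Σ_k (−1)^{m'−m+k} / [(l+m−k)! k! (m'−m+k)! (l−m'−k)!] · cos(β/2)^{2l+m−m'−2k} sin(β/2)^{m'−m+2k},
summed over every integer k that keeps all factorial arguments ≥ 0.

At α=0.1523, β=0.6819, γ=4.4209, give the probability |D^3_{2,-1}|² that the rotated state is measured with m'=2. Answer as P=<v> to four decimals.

P=0.0344

D^3_{2,-1}(0.1523,0.6819,4.4209) = e^{-i·2·0.1523}·d^3_{2,-1}(0.6819)·e^{-i·-1·4.4209}. Compute d first:
Half-angle: c=0.942437, s=0.334383. N=√(120·1·2·24)=75.894664
k: max(0,(-1)−(2))=0 … min(3+(-1),3−(2))=1
  k=0: (−1)^3·75.8947/(12)·0.9424^3·0.3344^3 = -0.197933
  k=1: (−1)^4·75.8947/(24)·0.9424^1·0.3344^5 = +0.012459
d^3_{2,-1}(0.6819) = -0.197933 +0.012459 = -0.185474
|D^3_{2,-1}|² = |d^3_{2,-1}(β)|² = (-0.185474)² = 0.034401 (the z-rotation phases have unit modulus)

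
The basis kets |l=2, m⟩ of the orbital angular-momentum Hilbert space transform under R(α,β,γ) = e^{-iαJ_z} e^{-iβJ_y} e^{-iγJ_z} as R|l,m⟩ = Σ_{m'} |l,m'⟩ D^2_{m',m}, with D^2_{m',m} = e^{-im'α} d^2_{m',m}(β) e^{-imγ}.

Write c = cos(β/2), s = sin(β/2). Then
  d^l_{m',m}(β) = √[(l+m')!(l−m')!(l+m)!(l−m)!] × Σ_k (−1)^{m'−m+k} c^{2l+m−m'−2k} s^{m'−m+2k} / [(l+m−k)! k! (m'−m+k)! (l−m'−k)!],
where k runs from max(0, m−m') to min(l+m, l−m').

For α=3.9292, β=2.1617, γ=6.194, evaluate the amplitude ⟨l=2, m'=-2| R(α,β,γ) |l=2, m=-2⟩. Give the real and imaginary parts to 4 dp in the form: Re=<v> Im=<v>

Re=0.0085 Im=0.0483

Split into d^2_{-2,-2}(β=2.1617) × two z-phases.
Half-angle: c=0.470579, s=0.882358. N=√(1·24·1·24)=24.000000
The bounds max(0,m−m')=0 and min(l+m,l−m')=0 give 1 term
  k=0: (−1)^0·24.0000/(24)·0.4706^4·0.8824^0 = +0.049038
d^2_{-2,-2}(2.1617) = +0.049038
Attach z-rotation phases: D = e^{-i(-2)(3.9292)}·(+0.049038)·e^{-i(-2)(6.194)} = +0.008487+0.048297i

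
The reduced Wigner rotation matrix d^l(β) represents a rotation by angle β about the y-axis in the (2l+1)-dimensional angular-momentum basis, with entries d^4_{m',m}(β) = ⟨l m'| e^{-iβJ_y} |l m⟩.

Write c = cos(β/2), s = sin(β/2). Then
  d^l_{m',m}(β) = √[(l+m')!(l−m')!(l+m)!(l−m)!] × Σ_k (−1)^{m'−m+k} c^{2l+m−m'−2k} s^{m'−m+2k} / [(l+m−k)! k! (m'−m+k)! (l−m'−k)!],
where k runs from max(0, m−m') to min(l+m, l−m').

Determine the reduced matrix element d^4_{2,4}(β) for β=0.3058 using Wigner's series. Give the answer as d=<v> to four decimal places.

d=0.1144

d^4_{2,4}(β=0.3058) via Wigner's sum:
Half-angle: c=0.988334, s=0.152305. N=√(720·2·40320·1)=7619.763776
The bounds max(0,m−m')=2 and min(l+m,l−m')=2 give 1 term
  k=2: (−1)^0·7619.7638/(1440)·0.9883^6·0.1523^2 = +0.114401
d^4_{2,4}(0.3058) = +0.114401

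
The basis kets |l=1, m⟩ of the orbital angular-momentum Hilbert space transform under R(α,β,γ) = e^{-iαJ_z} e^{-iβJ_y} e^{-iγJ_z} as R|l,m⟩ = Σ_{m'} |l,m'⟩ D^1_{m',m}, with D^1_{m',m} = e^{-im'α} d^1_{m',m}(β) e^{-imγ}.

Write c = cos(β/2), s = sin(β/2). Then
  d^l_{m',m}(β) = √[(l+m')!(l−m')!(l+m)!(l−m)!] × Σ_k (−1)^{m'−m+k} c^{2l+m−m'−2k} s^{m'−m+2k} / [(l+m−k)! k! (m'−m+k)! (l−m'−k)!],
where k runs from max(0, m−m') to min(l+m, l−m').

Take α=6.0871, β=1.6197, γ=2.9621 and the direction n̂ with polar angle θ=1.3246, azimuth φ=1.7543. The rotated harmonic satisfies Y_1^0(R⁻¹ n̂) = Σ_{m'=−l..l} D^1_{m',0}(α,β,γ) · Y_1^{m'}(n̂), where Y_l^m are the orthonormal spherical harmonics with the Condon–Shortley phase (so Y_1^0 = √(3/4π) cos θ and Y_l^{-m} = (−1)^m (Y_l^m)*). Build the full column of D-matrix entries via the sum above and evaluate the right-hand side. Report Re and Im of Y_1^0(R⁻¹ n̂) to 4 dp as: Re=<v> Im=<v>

Re=-0.1812 Im=0.0000

Need the full column D^1_{m',0} for m'=−1..1 at α=6.0871, β=1.6197, γ=2.9621.
cos(β/2)=0.689607, sin(β/2)=0.724184
d^1_{-1,0}: single k=1 term ⇒ +0.706261;  D = +0.692727-0.137602i
d^1_{0,0}: k∈[0..1] ⇒ +0.475558 -0.524442 = -0.048884;  D = -0.048884+0.000000i
d^1_{1,0}: single k=0 term ⇒ -0.706261;  D = -0.692727-0.137602i
Y_1^{m'}(θ=1.3246,φ=1.7543) and Σ D·Y over m':
  (+0.6927-0.1376i)·(-0.0611-0.3295i)  (-0.0489+0.0000i)·(+0.1191+0.0000i)  (-0.6927-0.1376i)·(+0.0611-0.3295i)
Y_1^0(R⁻¹ n̂) = -0.181198+0.000000i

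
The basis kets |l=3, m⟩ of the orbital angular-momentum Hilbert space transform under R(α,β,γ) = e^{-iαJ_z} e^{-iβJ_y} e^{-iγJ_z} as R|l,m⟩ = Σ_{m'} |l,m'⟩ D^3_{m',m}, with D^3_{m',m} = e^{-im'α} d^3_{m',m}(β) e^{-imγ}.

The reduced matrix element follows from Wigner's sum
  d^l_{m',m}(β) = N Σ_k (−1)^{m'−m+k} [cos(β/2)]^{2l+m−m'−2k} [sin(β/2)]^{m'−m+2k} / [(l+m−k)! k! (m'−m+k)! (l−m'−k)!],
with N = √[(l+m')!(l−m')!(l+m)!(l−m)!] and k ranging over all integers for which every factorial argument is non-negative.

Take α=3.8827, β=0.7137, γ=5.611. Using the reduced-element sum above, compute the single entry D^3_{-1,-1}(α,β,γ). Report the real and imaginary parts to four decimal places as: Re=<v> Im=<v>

Re=-0.0027 Im=-0.0002

First d^3_{-1,-1}(β=0.7137), then the phase factors e^{-i(-1)α} and e^{-i(-1)γ}:
Half-angle: c=0.937002, s=0.349324. N=√(2·24·2·24)=48.000000
k: max(0,(-1)−(-1))=0 … min(3+(-1),3−(-1))=2
  k=0: (−1)^0·48.0000/(48)·0.9370^6·0.3493^0 = +0.676772
  k=1: (−1)^1·48.0000/(6)·0.9370^4·0.3493^2 = -0.752505
  k=2: (−1)^2·48.0000/(8)·0.9370^2·0.3493^4 = +0.078442
d^3_{-1,-1}(0.7137) = +0.676772 -0.752505 +0.078442 = +0.002709
Attach z-rotation phases: D = e^{-i(-1)(3.8827)}·(+0.002709)·e^{-i(-1)(5.611)} = -0.002702-0.000187i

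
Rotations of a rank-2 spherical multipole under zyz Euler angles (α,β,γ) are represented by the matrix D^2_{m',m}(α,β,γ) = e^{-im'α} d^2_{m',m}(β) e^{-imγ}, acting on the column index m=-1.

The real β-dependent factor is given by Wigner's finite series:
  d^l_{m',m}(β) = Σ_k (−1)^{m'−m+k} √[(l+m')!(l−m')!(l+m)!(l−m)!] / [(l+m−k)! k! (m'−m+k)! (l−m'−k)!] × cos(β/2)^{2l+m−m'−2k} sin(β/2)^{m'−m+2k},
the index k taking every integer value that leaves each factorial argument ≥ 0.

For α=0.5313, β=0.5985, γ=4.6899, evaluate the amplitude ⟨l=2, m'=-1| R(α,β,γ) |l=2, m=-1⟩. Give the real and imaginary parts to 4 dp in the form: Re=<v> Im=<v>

Re=0.2902 Im=-0.5202

First d^2_{-1,-1}(β=0.5985), then the phase factors e^{-i(-1)α} and e^{-i(-1)γ}:
Half-angle: c=0.955558, s=0.294804. N=√(1·6·1·6)=6.000000
Admissible k: 0..1 (factorial args all ≥0)
  k=0: (−1)^0·6.0000/(6)·0.9556^4·0.2948^0 = +0.833735
  k=1: (−1)^1·6.0000/(2)·0.9556^2·0.2948^2 = -0.238068
d^2_{-1,-1}(0.5985) = +0.833735 -0.238068 = +0.595667
Phases: e^{-i·(-1)·0.5313}=+0.862149+0.506655i, e^{-i·(-1)·4.6899}=-0.022487-0.999747i ⇒ D=+0.290173-0.520210i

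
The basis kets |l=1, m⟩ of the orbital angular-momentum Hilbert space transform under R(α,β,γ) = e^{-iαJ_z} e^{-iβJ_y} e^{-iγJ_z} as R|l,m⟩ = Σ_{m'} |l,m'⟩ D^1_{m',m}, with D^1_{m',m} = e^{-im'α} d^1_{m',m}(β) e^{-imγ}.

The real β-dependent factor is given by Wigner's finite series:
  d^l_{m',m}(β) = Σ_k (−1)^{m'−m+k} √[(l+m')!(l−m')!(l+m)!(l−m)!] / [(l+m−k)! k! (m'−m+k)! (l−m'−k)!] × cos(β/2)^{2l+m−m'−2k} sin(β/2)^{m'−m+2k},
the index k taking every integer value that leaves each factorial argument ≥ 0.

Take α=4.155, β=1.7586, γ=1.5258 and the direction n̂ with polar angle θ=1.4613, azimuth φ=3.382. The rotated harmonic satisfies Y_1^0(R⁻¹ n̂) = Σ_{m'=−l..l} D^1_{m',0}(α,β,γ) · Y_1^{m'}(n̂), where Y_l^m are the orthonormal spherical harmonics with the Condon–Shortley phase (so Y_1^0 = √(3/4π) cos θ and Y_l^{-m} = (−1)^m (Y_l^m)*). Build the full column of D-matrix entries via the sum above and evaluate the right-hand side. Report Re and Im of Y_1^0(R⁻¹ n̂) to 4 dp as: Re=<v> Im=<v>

Need the full column D^1_{m',0} for m'=−1..1 at α=4.155, β=1.7586, γ=1.5258.
cos(β/2)=0.637691, sin(β/2)=0.770293
d^1_{-1,0}: single k=1 term ⇒ +0.694673;  D = -0.367463-0.589527i
d^1_{0,0}: k∈[0..1] ⇒ +0.406649 -0.593351 = -0.186702;  D = -0.186702+0.000000i
d^1_{1,0}: single k=0 term ⇒ -0.694673;  D = +0.367463-0.589527i
Y_1^{m'}(θ=1.4613,φ=3.382) and Σ D·Y over m':
  (-0.3675-0.5895i)·(-0.3335+0.0818i)  (-0.1867+0.0000i)·(+0.0534+0.0000i)  (+0.3675-0.5895i)·(+0.3335+0.0818i)
Y_1^0(R⁻¹ n̂) = +0.331575+0.000000i

Re=0.3316 Im=0.0000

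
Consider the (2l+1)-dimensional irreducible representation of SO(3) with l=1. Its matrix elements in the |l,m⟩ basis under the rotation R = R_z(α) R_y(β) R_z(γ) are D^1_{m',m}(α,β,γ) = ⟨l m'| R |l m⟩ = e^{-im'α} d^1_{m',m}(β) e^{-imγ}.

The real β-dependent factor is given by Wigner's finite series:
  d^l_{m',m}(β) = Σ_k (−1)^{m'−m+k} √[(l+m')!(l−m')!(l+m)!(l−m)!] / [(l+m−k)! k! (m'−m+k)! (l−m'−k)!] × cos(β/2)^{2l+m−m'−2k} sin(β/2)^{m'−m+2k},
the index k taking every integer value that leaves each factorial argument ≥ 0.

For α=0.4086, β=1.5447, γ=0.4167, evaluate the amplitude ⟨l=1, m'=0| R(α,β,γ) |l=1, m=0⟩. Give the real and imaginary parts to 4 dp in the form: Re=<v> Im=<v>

D^1_{0,0}(0.4086,1.5447,0.4167) = e^{-i·0·0.4086}·d^1_{0,0}(1.5447)·e^{-i·0·0.4167}. Compute d first:
With c≡cos(β/2)=0.716273 and s≡sin(β/2)=0.697820, N=[1·1·1·1]^{1/2}=1.000000
Admissible k: 0..1 (factorial args all ≥0)
  k=0: (−1)^0·1.0000/(1)·0.7163^2·0.6978^0 = +0.513047
  k=1: (−1)^1·1.0000/(1)·0.7163^0·0.6978^2 = -0.486953
d^1_{0,0}(1.5447) = +0.513047 -0.486953 = +0.026093
Attach z-rotation phases: D = e^{-i(0)(0.4086)}·(+0.026093)·e^{-i(0)(0.4167)} = +0.026093+0.000000i

Re=0.0261 Im=0.0000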